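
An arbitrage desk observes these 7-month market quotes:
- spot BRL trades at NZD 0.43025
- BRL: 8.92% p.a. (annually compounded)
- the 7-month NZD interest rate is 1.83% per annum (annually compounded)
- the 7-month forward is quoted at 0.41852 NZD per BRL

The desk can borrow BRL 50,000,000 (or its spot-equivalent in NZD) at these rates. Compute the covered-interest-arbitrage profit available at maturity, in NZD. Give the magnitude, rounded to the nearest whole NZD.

NZD 254,146

T = 7/12 years.
Invest the BRL and cover forward: 50,000,000 × 1.0511050413 × 0.41852 = NZD 21,995,424.09.
Convert at spot and invest in NZD: 50,000,000 × 0.43025 × 1.0106346494 = NZD 21,741,277.90.
The quoted forward overvalues BRL, so borrow NZD, buy BRL at spot, deposit the BRL at 8.92%, and sell the proceeds forward at 0.41852.
Arbitrage profit = |21,995,424.09 − 21,741,277.90| = NZD 254,146.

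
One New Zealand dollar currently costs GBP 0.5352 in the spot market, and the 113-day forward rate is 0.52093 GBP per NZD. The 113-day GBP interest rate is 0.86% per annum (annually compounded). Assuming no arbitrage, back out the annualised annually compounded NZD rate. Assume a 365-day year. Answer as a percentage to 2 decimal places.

T = 113/365 years.
CIP gives F = S · g_GBP/g_NZD, so g_GBP/g_NZD = 0.52093/0.5352 = 0.9733371.
GBP growth factor: (1 + 0.0086)^(113/365) = 1.0026546.
Hence g_NZD = 1.0301206.
Annualise: 1.0301206^(365/113) − 1 = 0.100600 = 10.06%.

10.06%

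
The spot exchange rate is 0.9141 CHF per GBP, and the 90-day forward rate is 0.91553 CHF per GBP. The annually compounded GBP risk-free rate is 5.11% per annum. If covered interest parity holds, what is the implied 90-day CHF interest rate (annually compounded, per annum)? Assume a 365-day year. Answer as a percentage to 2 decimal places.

5.78%

T = 90/365 years.
By CIP, F/S equals the CHF-to-GBP growth ratio: 0.91553/0.9141 = 1.0015644.
The GBP side grows by (1 + 0.0511)^(90/365) = 1.0123644.
So the CHF growth factor = 1.0139481.
r = 1.0139481^(365/90) − 1 = 0.057784 → 5.78%.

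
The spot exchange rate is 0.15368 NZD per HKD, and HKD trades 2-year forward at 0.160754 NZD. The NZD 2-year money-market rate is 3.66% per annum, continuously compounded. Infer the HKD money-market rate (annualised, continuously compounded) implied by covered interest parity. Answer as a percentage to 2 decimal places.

T = 2 years.
CIP gives F = S · g_NZD/g_HKD, so g_NZD/g_HKD = 0.160754/0.15368 = 1.0460307.
NZD growth factor: e^(0.0366×2) = 1.0759457.
That pins the HKD growth at 1.0285986.
r = ln(1.0285986)/2 = 0.014099 → 1.41%.

1.41%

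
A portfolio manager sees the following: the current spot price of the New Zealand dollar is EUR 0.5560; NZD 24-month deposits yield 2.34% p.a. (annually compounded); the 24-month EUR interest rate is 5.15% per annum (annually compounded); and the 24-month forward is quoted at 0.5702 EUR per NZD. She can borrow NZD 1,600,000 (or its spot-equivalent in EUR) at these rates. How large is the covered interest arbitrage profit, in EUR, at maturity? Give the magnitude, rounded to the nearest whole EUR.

EUR 28,072

T = 2 years.
Route A — deposit NZD, sell forward: 1,600,000 × 1.04734756 × 0.5702 = EUR 955,516.13.
Route B — convert at spot, deposit EUR: 1,600,000 × 0.5560 × 1.10565225 = EUR 983,588.24.
The quoted forward undervalues NZD, so borrow NZD, convert to EUR at spot, deposit the EUR at 5.15%, and buy NZD forward at 0.5702 to cover the loan.
The gap between the two covered legs is EUR 28,072.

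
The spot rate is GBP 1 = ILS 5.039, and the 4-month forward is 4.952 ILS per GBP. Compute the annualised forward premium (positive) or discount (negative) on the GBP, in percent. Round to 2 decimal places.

T = 4/12 years.
GBP trades forward at -1.72653% vs spot over the period.
Per annum: -0.0172653 / (4/12) = -0.051796 = -5.18%.

-5.18%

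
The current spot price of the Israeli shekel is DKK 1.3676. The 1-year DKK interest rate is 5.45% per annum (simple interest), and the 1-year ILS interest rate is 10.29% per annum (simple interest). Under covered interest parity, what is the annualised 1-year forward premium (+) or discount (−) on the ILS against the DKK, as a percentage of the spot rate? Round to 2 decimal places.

-4.39%

T = 1 year.
No-arbitrage forward: 1.3676 × 1.054500 / 1.102900 = 1.3075838 DKK/ILS.
Annualised premium = (F − S)/S × (1/T) = (1.3075838 − 1.3676)/1.3676 ÷ 1 = -4.39%.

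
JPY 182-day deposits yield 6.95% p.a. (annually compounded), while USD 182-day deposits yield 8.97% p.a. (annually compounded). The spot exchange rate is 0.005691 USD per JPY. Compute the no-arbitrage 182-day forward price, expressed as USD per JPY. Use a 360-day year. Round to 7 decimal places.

T = 182/360 years.
USD accumulates by (1 + 0.0897)^(182/360) = 1.0443853.
JPY accumulates by (1 + 0.0695)^(182/360) = 1.0345524.
CIP: F = S · (grow USD)/(grow JPY) = 0.005691 × 1.0443853/1.0345524 = 0.005745090 USD per JPY.

0.0057451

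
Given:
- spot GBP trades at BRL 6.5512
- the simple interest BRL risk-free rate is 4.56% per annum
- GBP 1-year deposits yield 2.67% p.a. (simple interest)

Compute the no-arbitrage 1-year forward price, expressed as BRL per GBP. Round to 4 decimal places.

6.6718

T = 1 year.
BRL growth factor: 1 + 0.0456×1 = 1.045600.
GBP accumulates by 1 + 0.0267×1 = 1.026700.
So F = 6.5512 × 1.045600 / 1.026700 = 6.671798 (BRL/GBP).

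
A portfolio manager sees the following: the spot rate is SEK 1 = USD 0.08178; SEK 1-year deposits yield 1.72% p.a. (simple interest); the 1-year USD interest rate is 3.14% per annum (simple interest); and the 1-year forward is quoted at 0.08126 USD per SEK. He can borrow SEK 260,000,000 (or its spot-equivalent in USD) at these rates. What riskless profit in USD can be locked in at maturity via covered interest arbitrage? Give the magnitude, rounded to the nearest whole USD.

T = 1 year.
Invest the SEK and cover forward: 260,000,000 × 1.017200 × 0.08126 = USD 21,490,994.72.
Convert at spot and invest in USD: 260,000,000 × 0.08178 × 1.031400 = USD 21,930,451.92.
The quoted forward undervalues SEK, so borrow SEK, convert to USD at spot, deposit the USD at 3.14%, and buy SEK forward at 0.08126 to cover the loan.
Profit = 21,930,451.92 − 21,490,994.72 = USD 439,457.

USD 439,457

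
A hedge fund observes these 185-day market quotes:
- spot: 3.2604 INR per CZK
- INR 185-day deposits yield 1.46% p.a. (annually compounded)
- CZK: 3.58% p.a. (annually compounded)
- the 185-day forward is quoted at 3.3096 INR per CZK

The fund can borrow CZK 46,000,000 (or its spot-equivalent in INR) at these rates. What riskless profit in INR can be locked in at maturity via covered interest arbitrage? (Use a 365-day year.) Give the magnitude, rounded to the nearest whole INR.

INR 3,895,821

T = 185/365 years.
Route A — deposit CZK, sell forward: 46,000,000 × 1.01798782245 × 3.3096 = INR 154,980,094.87.
Route B — convert at spot, deposit INR: 46,000,000 × 3.2604 × 1.00737355184 = INR 151,084,273.51.
The quoted forward overvalues CZK, so borrow INR, buy CZK at spot, deposit the CZK at 3.58%, and sell the proceeds forward at 3.3096.
Profit = 154,980,094.87 − 151,084,273.51 = INR 3,895,821.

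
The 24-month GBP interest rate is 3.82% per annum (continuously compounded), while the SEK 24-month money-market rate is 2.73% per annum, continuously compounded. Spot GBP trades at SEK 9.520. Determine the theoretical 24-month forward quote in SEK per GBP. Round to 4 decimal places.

9.3147

T = 2 years.
SEK accumulates by e^(0.0273×2) = 1.0561181.
GBP growth factor: e^(0.0382×2) = 1.0793942.
Forward (SEK per GBP) = 9.52 × 1.0561181 / 1.0793942 = 9.314710.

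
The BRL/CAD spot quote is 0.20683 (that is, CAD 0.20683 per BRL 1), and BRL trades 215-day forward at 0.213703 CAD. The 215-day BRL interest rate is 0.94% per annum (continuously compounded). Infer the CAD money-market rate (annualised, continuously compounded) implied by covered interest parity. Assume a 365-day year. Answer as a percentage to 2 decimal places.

6.49%

T = 215/365 years.
CIP gives F = S · g_CAD/g_BRL, so g_CAD/g_BRL = 0.213703/0.20683 = 1.0332302.
The BRL side grows by e^(0.0094×215/365) = 1.0055523.
That pins the CAD growth at 1.038967.
r = ln(1.038967)/(215/365) = 0.064897 → 6.49%.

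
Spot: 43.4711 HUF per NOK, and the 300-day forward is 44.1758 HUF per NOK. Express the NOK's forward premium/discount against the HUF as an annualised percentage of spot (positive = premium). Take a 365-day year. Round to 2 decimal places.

+1.97%

T = 300/365 years.
Period premium: (44.1758 − 43.4711)/43.4711 = 0.0162108.
Annualise by dividing by T: 0.0162108 / (300/365) = 0.019723 → 1.97%.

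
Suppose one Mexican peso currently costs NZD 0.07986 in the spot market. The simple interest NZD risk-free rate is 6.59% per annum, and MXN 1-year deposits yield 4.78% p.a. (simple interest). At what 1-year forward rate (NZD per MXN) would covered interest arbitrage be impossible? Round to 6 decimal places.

0.081240

T = 1 year.
NZD accumulates by 1 + 0.0659×1 = 1.065900.
Growth of 1 MXN over T: 1 + 0.0478×1 = 1.047800.
Forward (NZD per MXN) = 0.07986 × 1.065900 / 1.047800 = 0.08123952.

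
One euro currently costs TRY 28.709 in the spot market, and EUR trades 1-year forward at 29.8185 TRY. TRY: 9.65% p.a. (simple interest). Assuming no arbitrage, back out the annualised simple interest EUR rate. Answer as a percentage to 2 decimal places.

T = 1 year.
F/S = 29.8185/28.709 = 1.0386464 = (growth of TRY) / (growth of EUR).
TRY growth factor: 1 + 0.0965×1 = 1.096500.
That pins the EUR growth at 1.055701.
r = (1.055701 − 1)/1 = 0.055701 → 5.57%.

5.57%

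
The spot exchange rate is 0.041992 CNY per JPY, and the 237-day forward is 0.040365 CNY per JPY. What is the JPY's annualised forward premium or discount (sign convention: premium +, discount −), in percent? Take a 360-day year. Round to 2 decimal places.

T = 237/360 years.
JPY trades forward at -3.87455% vs spot over the period.
Annualise by dividing by T: -0.0387455 / (237/360) = -0.058854 → -5.89%.

-5.89%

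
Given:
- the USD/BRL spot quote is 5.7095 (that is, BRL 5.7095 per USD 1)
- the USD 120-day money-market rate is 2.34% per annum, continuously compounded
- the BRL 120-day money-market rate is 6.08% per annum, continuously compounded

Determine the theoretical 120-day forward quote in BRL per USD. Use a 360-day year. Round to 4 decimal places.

T = 120/360 years.
BRL growth factor: e^(0.0608×120/360) = 1.0204734.
Growth of 1 USD over T: e^(0.0234×120/360) = 1.0078305.
CIP: F = S · (grow BRL)/(grow USD) = 5.7095 × 1.0204734/1.0078305 = 5.781124 BRL per USD.

5.7811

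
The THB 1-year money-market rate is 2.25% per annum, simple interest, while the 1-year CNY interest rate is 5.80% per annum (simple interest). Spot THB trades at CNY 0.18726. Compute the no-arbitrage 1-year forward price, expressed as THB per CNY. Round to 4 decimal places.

5.1610

T = 1 year.
Growth of 1 CNY over T: 1 + 0.0580×1 = 1.058000.
Growth of 1 THB over T: 1 + 0.0225×1 = 1.022500.
CIP: F = S · (grow CNY)/(grow THB) = 0.18726 × 1.058000/1.022500 = 0.1937614 CNY per THB.
Invert for THB per CNY: 1 / 0.1937614 = 5.1610.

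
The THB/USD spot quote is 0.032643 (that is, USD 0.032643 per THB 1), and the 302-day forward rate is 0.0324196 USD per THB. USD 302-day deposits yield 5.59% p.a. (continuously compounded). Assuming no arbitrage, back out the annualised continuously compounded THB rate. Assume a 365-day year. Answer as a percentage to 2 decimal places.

T = 302/365 years.
CIP gives F = S · g_USD/g_THB, so g_USD/g_THB = 0.0324196/0.032643 = 0.9931563.
The USD side grows by e^(0.0559×302/365) = 1.0473378.
Hence g_THB = 1.0545549.
Take logs: ln 1.0545549 / (302/365) = 0.064200, so 6.42%.

6.42%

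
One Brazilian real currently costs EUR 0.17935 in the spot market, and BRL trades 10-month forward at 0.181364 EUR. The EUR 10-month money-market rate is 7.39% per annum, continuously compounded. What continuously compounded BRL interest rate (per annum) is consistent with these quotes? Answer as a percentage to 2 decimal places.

6.05%

T = 10/12 years.
F/S = 0.181364/0.17935 = 1.0112294 = (growth of EUR) / (growth of BRL).
The EUR side grows by e^(0.0739×10/12) = 1.0635191.
So the BRL growth factor = 1.051709.
r = ln(1.051709)/(10/12) = 0.060500 → 6.05%.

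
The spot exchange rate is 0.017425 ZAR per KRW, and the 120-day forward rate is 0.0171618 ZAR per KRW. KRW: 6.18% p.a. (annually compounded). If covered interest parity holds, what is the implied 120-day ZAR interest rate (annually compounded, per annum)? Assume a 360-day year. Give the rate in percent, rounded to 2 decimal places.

T = 120/360 years.
By CIP, F/S equals the ZAR-to-KRW growth ratio: 0.0171618/0.017425 = 0.9848953.
The KRW side grows by (1 + 0.0618)^(120/360) = 1.0201896.
So the ZAR growth factor = 1.0047799.
Annualise: 1.0047799^(360/120) − 1 = 0.014408 = 1.44%.

1.44%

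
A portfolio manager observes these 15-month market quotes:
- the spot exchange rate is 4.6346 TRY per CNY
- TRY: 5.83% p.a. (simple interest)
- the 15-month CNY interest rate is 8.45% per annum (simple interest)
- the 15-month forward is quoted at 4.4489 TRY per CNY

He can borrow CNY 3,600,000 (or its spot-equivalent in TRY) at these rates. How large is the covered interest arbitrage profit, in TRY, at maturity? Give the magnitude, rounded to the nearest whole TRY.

TRY 192,713

T = 15/12 years.
Route A — deposit CNY, sell forward: 3,600,000 × 1.105625 × 4.4489 = TRY 17,707,734.23.
Route B — convert at spot, deposit TRY: 3,600,000 × 4.6346 × 1.072875 = TRY 17,900,447.31.
The quoted forward undervalues CNY, so borrow CNY, convert to TRY at spot, deposit the TRY at 5.83%, and buy CNY forward at 4.4489 to cover the loan.
Profit = 17,900,447.31 − 17,707,734.23 = TRY 192,713.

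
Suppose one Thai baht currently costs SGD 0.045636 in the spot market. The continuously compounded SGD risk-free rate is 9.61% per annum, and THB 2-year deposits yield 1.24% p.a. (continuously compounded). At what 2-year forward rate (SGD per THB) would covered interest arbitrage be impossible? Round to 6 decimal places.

T = 2 years.
SGD accumulates by e^(0.0961×2) = 1.2119129.
THB accumulates by e^(0.0124×2) = 1.0251101.
CIP: F = S · (grow SGD)/(grow THB) = 0.045636 × 1.2119129/1.0251101 = 0.05395211 SGD per THB.

0.053952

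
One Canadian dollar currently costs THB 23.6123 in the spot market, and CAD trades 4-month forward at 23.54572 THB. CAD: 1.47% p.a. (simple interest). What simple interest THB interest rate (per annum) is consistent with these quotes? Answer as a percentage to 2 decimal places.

0.62%

T = 4/12 years.
CIP gives F = S · g_THB/g_CAD, so g_THB/g_CAD = 23.54572/23.6123 = 0.9971803.
CAD growth factor: 1 + 0.0147×4/12 = 1.004900.
Hence g_THB = 1.0020665.
r = (1.0020665 − 1)/(4/12) = 0.006199 → 0.62%.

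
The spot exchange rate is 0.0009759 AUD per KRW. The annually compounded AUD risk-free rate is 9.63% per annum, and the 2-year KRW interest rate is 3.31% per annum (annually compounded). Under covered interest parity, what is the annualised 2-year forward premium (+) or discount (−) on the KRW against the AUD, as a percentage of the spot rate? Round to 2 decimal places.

T = 2 years.
F = S · g_AUD/g_KRW = 0.0009759 × 1.2018737/1.0672956 = 0.0010989538.
(F − S)/S ÷ T = (0.0010989538 − 0.0009759)/0.0009759/2 = 0.063046 → 6.30%.

+6.30%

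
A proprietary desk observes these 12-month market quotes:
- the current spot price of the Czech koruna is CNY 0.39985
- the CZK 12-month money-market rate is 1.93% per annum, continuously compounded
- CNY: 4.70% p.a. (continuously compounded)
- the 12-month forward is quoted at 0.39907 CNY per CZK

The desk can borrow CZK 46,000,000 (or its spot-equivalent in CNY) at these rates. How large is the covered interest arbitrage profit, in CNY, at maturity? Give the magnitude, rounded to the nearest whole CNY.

CNY 563,258

T = 1 year.
Keep in CZK, deliver into the forward: 46,000,000·1.019487449·0.39907 = CNY 18,714,955.39.
Swap to CNY now, deposit: 46,000,000·0.39985·1.0481220091 = CNY 19,278,212.93.
The quoted forward undervalues CZK, so borrow CZK, convert to CNY at spot, deposit the CNY at 4.70%, and buy CZK forward at 0.39907 to cover the loan.
Profit = 19,278,212.93 − 18,714,955.39 = CNY 563,258.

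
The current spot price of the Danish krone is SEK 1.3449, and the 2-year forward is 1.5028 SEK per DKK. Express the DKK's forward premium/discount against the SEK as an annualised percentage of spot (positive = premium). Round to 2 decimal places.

T = 2 years.
(F − S)/S = (1.5028 − 1.3449)/1.3449 = 0.1174065.
Annualise by dividing by T: 0.1174065 / 2 = 0.058703 → 5.87%.

+5.87%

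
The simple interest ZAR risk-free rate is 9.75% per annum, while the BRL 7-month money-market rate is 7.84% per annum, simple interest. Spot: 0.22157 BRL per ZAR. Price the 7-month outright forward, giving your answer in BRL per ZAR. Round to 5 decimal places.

0.21923

T = 7/12 years.
Growth of 1 BRL over T: 1 + 0.0784×7/12 = 1.0457333.
ZAR growth factor: 1 + 0.0975×7/12 = 1.056875.
So F = 0.22157 × 1.0457333 / 1.056875 = 0.2192342 (BRL/ZAR).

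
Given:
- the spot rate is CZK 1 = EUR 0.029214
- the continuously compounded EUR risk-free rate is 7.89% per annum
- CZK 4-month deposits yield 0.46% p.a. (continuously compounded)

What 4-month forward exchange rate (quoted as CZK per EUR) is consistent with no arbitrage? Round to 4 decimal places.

T = 4/12 years.
EUR accumulates by e^(0.0789×4/12) = 1.0266489.
CZK growth factor: e^(0.0046×4/12) = 1.00153451.
Forward (EUR per CZK) = 0.029214 × 1.0266489 / 1.00153451 = 0.029946568.
Invert for CZK per EUR: 1 / 0.029946568 = 33.3928.

33.3928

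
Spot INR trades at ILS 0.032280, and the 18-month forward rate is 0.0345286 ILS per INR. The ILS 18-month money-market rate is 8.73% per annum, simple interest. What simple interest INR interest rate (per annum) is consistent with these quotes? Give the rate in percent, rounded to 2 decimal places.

T = 18/12 years.
CIP gives F = S · g_ILS/g_INR, so g_ILS/g_INR = 0.0345286/0.03228 = 1.0696592.
ILS growth factor: 1 + 0.0873×18/12 = 1.130950.
Hence g_INR = 1.0572994.
r = (1.0572994 − 1)/(18/12) = 0.038200 → 3.82%.

3.82%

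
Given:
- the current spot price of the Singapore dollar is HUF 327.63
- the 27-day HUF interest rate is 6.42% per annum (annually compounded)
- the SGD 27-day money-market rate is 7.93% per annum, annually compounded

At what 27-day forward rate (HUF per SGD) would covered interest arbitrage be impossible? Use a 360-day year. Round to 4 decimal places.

327.2840

T = 27/360 years.
HUF accumulates by (1 + 0.0642)^(27/360) = 1.004677657.
SGD accumulates by (1 + 0.0793)^(27/360) = 1.005739861.
So F = 327.63 × 1.004677657 / 1.005739861 = 327.283976 (HUF/SGD).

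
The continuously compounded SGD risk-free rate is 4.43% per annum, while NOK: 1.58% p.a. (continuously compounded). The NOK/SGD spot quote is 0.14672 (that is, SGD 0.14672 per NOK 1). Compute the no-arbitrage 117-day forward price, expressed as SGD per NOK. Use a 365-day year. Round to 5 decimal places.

0.14807

T = 117/365 years.
SGD accumulates by e^(0.0443×117/365) = 1.0143016.
NOK accumulates by e^(0.0158×117/365) = 1.0050775.
So F = 0.14672 × 1.0143016 / 1.0050775 = 0.1480665 (SGD/NOK).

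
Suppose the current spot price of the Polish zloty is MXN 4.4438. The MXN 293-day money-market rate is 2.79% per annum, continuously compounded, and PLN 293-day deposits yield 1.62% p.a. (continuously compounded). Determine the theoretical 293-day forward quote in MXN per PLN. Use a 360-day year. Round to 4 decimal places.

4.4863

T = 293/360 years.
Growth of 1 MXN over T: e^(0.0279×293/360) = 1.0229673.
Growth of 1 PLN over T: e^(0.0162×293/360) = 1.0132723.
Forward (MXN per PLN) = 4.4438 × 1.0229673 / 1.0132723 = 4.486318.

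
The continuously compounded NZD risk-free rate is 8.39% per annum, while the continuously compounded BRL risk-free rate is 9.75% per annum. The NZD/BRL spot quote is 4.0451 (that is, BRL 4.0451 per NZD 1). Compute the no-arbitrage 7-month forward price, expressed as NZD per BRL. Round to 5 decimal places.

0.24526

T = 7/12 years.
BRL accumulates by e^(0.0975×7/12) = 1.0585235.
NZD growth factor: e^(0.0839×7/12) = 1.0501591.
CIP: F = S · (grow BRL)/(grow NZD) = 4.0451 × 1.0585235/1.0501591 = 4.077319 BRL per NZD.
Quoted the other way: 1/4.077319 = 0.24526 NZD per BRL.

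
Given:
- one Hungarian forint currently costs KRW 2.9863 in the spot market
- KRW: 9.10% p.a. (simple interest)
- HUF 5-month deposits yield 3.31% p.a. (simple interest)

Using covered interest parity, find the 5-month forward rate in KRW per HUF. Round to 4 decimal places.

T = 5/12 years.
KRW accumulates by 1 + 0.0910×5/12 = 1.0379167.
HUF accumulates by 1 + 0.0331×5/12 = 1.0137917.
CIP: F = S · (grow KRW)/(grow HUF) = 2.9863 × 1.0379167/1.0137917 = 3.057364 KRW per HUF.

3.0574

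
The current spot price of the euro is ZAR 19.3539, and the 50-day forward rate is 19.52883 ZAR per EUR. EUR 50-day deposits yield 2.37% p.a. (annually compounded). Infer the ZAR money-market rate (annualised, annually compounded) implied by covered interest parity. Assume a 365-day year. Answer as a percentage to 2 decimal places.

T = 50/365 years.
CIP gives F = S · g_ZAR/g_EUR, so g_ZAR/g_EUR = 19.52883/19.3539 = 1.0090385.
EUR growth factor: (1 + 0.0237)^(50/365) = 1.0032139.
That pins the ZAR growth at 1.0122814.
r = 1.0122814^(365/50) − 1 = 0.093199 → 9.32%.

9.32%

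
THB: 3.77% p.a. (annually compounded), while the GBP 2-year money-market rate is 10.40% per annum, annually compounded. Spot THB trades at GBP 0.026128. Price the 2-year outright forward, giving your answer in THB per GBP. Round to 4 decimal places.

T = 2 years.
Growth of 1 GBP over T: (1 + 0.1040)^2 = 1.218816.
Growth of 1 THB over T: (1 + 0.0377)^2 = 1.07682129.
Forward (GBP per THB) = 0.026128 × 1.218816 / 1.07682129 = 0.029573361.
Quoted the other way: 1/0.029573361 = 33.8142 THB per GBP.

33.8142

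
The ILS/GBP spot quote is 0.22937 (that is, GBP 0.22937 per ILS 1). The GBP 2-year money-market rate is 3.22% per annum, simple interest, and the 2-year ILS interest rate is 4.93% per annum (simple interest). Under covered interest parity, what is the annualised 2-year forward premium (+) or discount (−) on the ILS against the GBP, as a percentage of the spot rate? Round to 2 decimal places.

T = 2 years.
F = S · g_GBP/g_ILS = 0.22937 × 1.064400/1.098600 = 0.22222959.
(F − S)/S ÷ T = (0.22222959 − 0.22937)/0.22937/2 = -0.015565 → -1.56%.

-1.56%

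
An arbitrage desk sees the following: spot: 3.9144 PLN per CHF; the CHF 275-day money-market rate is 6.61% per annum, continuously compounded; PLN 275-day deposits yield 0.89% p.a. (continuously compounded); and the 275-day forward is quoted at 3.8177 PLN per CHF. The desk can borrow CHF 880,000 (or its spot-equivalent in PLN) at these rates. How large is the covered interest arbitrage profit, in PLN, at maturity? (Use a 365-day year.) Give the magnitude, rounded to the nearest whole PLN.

PLN 63,276

T = 275/365 years.
Route A — deposit CHF, sell forward: 880,000 × 1.051062303 × 3.8177 = PLN 3,531,123.69.
Route B — convert at spot, deposit PLN: 880,000 × 3.9144 × 1.006728012 = PLN 3,467,847.79.
The quoted forward overvalues CHF, so borrow PLN, buy CHF at spot, deposit the CHF at 6.61%, and sell the proceeds forward at 3.8177.
The gap between the two covered legs is PLN 63,276.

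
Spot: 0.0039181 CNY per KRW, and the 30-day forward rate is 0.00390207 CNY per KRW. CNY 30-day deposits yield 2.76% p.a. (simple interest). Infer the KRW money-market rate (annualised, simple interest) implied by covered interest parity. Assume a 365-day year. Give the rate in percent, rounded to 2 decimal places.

T = 30/365 years.
CIP gives F = S · g_CNY/g_KRW, so g_CNY/g_KRW = 0.00390207/0.0039181 = 0.9959087.
The CNY side grows by 1 + 0.0276×30/365 = 1.0022685.
That pins the KRW growth at 1.0063859.
(1.0063859 − 1)/T = 0.077695, i.e. 7.77%.

7.77%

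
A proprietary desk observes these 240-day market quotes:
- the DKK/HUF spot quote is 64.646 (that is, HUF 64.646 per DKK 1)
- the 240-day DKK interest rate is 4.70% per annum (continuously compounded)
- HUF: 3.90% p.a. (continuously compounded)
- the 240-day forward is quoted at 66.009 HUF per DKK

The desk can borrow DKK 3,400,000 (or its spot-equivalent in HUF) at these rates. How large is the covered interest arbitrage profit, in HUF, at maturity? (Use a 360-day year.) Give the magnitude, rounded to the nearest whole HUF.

HUF 5,988,043

T = 240/360 years.
Keep in DKK, deliver into the forward: 3,400,000·1.0318293897·66.009 = HUF 231,574,089.03.
Swap to HUF now, deposit: 3,400,000·64.646·1.02634094847 = HUF 225,586,045.65.
The quoted forward overvalues DKK, so borrow HUF, buy DKK at spot, deposit the DKK at 4.70%, and sell the proceeds forward at 66.009.
The gap between the two covered legs is HUF 5,988,043.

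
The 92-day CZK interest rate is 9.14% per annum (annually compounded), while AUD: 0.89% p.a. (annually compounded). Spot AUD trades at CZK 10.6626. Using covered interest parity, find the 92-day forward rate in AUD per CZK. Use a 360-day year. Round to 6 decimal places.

T = 92/360 years.
CZK accumulates by (1 + 0.0914)^(92/360) = 1.0226029.
AUD growth factor: (1 + 0.0089)^(92/360) = 1.0022669.
So F = 10.6626 × 1.0226029 / 1.0022669 = 10.87894 (CZK/AUD).
Invert for AUD per CZK: 1 / 10.87894 = 0.091921.

0.091921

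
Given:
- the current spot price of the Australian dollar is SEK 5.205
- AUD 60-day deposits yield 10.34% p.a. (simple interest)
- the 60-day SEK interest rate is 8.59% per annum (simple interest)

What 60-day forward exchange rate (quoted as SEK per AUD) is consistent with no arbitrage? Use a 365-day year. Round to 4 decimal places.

5.1903

T = 60/365 years.
SEK accumulates by 1 + 0.0859×60/365 = 1.0141205.
AUD growth factor: 1 + 0.1034×60/365 = 1.0169973.
CIP: F = S · (grow SEK)/(grow AUD) = 5.205 × 1.0141205/1.0169973 = 5.190277 SEK per AUD.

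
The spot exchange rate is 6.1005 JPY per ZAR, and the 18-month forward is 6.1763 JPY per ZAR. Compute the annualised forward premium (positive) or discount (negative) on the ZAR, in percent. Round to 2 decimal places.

T = 18/12 years.
Period premium: (6.1763 − 6.1005)/6.1005 = 0.0124252.
Per annum: 0.0124252 / (18/12) = 0.008283 = 0.83%.

+0.83%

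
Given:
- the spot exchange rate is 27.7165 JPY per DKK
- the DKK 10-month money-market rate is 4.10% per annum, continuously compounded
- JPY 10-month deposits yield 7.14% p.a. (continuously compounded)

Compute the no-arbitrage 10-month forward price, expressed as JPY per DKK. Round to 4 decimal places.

28.4276

T = 10/12 years.
JPY accumulates by e^(0.0714×10/12) = 1.06130576.
DKK growth factor: e^(0.0410×10/12) = 1.03475705.
CIP: F = S · (grow JPY)/(grow DKK) = 27.7165 × 1.06130576/1.03475705 = 28.427621 JPY per DKK.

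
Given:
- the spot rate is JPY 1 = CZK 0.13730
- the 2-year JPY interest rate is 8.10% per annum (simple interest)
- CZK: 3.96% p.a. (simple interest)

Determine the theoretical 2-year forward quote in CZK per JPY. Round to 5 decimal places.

T = 2 years.
CZK growth factor: 1 + 0.0396×2 = 1.079200.
Growth of 1 JPY over T: 1 + 0.0810×2 = 1.162000.
Forward (CZK per JPY) = 0.1373 × 1.079200 / 1.162000 = 0.1275165.

0.12752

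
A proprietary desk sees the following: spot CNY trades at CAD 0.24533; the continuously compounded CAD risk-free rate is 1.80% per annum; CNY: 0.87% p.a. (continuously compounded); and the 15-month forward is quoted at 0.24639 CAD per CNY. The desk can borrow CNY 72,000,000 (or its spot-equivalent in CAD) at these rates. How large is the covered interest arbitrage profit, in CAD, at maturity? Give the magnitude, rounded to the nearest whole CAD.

T = 15/12 years.
Keep in CNY, deliver into the forward: 72,000,000·1.0109343478·0.24639 = CAD 17,934,056.20.
Swap to CAD now, deposit: 72,000,000·0.24533·1.0227550342 = CAD 18,065,699.46.
The quoted forward undervalues CNY, so borrow CNY, convert to CAD at spot, deposit the CAD at 1.80%, and buy CNY forward at 0.24639 to cover the loan.
The gap between the two covered legs is CAD 131,643.

CAD 131,643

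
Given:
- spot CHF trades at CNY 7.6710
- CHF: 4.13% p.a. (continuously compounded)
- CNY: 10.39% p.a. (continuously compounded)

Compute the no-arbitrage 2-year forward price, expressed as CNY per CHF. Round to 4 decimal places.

T = 2 years.
Growth of 1 CNY over T: e^(0.1039×2) = 1.230967.
CHF accumulates by e^(0.0413×2) = 1.0861073.
Forward (CNY per CHF) = 7.671 × 1.230967 / 1.0861073 = 8.694121.

8.6941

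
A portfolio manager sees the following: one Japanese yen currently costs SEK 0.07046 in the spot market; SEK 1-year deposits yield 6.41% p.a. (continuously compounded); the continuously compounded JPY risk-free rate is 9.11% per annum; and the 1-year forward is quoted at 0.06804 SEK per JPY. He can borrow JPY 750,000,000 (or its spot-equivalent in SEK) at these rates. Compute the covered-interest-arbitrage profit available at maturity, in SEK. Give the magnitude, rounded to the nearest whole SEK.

SEK 446,120

T = 1 year.
Invest the JPY and cover forward: 750,000,000 × 1.0953785376 × 0.06804 = SEK 55,897,166.77.
Convert at spot and invest in SEK: 750,000,000 × 0.07046 × 1.0661990133 = SEK 56,343,286.86.
The quoted forward undervalues JPY, so borrow JPY, convert to SEK at spot, deposit the SEK at 6.41%, and buy JPY forward at 0.06804 to cover the loan.
Arbitrage profit = |55,897,166.77 − 56,343,286.86| = SEK 446,120.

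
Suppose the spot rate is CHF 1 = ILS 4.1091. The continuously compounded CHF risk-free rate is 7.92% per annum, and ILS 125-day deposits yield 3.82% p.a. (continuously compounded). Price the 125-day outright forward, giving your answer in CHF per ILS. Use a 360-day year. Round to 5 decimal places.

T = 125/360 years.
ILS growth factor: e^(0.0382×125/360) = 1.0133522.
CHF accumulates by e^(0.0792×125/360) = 1.0278816.
So F = 4.1091 × 1.0133522 / 1.0278816 = 4.051017 (ILS/CHF).
Invert for CHF per ILS: 1 / 4.051017 = 0.24685.

0.24685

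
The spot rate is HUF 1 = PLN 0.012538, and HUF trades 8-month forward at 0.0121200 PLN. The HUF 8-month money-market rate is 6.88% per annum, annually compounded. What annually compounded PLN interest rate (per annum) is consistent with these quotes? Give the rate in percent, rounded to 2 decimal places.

T = 8/12 years.
CIP gives F = S · g_PLN/g_HUF, so g_PLN/g_HUF = 0.01212/0.012538 = 0.9666613.
HUF growth factor: (1 + 0.0688)^(8/12) = 1.0453562.
That pins the PLN growth at 1.0105054.
r = 1.0105054^(12/8) − 1 = 0.015799 → 1.58%.

1.58%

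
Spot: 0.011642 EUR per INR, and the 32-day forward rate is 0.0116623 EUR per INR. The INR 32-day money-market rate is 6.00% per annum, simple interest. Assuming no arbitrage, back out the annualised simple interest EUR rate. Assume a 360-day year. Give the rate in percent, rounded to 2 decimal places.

T = 32/360 years.
CIP gives F = S · g_EUR/g_INR, so g_EUR/g_INR = 0.0116623/0.011642 = 1.0017437.
The INR side grows by 1 + 0.0600×32/360 = 1.0053333.
That pins the EUR growth at 1.0070863.
(1.0070863 − 1)/T = 0.079721, i.e. 7.97%.

7.97%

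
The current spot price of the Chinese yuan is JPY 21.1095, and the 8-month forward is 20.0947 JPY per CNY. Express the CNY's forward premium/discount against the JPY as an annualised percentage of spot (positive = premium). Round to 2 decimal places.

-7.21%

T = 8/12 years.
(F − S)/S = (20.0947 − 21.1095)/21.1095 = -0.0480731.
Annualise by dividing by T: -0.0480731 / (8/12) = -0.072110 → -7.21%.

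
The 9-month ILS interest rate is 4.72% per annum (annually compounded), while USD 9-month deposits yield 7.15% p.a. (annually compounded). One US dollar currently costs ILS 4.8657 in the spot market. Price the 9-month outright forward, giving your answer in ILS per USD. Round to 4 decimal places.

T = 9/12 years.
ILS growth factor: (1 + 0.0472)^(9/12) = 1.0351951.
USD growth factor: (1 + 0.0715)^(9/12) = 1.0531595.
Forward (ILS per USD) = 4.8657 × 1.0351951 / 1.0531595 = 4.782703.

4.7827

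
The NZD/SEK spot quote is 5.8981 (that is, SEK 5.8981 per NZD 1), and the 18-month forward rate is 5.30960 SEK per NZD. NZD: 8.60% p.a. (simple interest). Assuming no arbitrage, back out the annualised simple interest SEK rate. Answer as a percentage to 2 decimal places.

1.09%

T = 18/12 years.
CIP gives F = S · g_SEK/g_NZD, so g_SEK/g_NZD = 5.3096/5.8981 = 0.9002221.
The NZD side grows by 1 + 0.0860×18/12 = 1.129000.
So the SEK growth factor = 1.0163508.
r = (1.0163508 − 1)/(18/12) = 0.010901 → 1.09%.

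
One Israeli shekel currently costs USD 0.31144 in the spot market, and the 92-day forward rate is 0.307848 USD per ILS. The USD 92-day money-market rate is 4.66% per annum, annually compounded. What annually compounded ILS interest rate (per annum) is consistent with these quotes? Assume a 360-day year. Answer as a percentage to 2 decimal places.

T = 92/360 years.
CIP gives F = S · g_USD/g_ILS, so g_USD/g_ILS = 0.307848/0.31144 = 0.9884665.
USD growth factor: (1 + 0.0466)^(92/360) = 1.0117077.
So the ILS growth factor = 1.0235124.
r = 1.0235124^(360/92) − 1 = 0.095203 → 9.52%.

9.52%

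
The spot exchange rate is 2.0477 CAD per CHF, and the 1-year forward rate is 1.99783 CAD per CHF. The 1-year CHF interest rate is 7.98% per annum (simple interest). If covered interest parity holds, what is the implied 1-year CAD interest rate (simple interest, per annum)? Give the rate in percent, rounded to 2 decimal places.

T = 1 year.
By CIP, F/S equals the CAD-to-CHF growth ratio: 1.99783/2.0477 = 0.9756458.
CHF growth factor: 1 + 0.0798×1 = 1.079800.
Hence g_CAD = 1.0535023.
(1.0535023 − 1)/T = 0.053502, i.e. 5.35%.

5.35%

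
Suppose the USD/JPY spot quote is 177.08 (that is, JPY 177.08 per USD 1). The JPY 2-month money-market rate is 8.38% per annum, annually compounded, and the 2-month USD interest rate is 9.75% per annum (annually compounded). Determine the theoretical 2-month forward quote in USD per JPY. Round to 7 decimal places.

T = 2/12 years.
JPY accumulates by (1 + 0.0838)^(2/12) = 1.0135026.
Growth of 1 USD over T: (1 + 0.0975)^(2/12) = 1.0156266.
CIP: F = S · (grow JPY)/(grow USD) = 177.08 × 1.0135026/1.0156266 = 176.7097 JPY per USD.
Quoted the other way: 1/176.7097 = 0.0056590 USD per JPY.

0.0056590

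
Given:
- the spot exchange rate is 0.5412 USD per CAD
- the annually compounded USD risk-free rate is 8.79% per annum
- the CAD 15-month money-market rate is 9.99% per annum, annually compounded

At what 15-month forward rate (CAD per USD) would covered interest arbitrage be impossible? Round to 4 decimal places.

1.8733

T = 15/12 years.
USD accumulates by (1 + 0.0879)^(15/12) = 1.1110567.
CAD accumulates by (1 + 0.0999)^(15/12) = 1.126397.
CIP: F = S · (grow USD)/(grow CAD) = 0.5412 × 1.1110567/1.126397 = 0.5338294 USD per CAD.
Quoted the other way: 1/0.5338294 = 1.8733 CAD per USD.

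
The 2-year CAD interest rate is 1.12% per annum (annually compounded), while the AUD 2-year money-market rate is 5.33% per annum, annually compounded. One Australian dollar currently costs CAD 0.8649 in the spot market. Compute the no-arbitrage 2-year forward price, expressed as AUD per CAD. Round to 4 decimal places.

T = 2 years.
CAD growth factor: (1 + 0.0112)^2 = 1.0225254.
AUD accumulates by (1 + 0.0533)^2 = 1.1094409.
Forward (CAD per AUD) = 0.8649 × 1.0225254 / 1.1094409 = 0.7971423.
Invert for AUD per CAD: 1 / 0.7971423 = 1.2545.

1.2545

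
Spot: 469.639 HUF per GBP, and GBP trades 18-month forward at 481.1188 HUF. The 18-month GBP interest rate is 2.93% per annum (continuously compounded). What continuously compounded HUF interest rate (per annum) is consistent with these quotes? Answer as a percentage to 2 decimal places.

4.54%

T = 18/12 years.
By CIP, F/S equals the HUF-to-GBP growth ratio: 481.1188/469.639 = 1.0244439.
GBP growth factor: e^(0.0293×18/12) = 1.0449301.
That pins the HUF growth at 1.0704723.
Take logs: ln 1.0704723 / (18/12) = 0.045400, so 4.54%.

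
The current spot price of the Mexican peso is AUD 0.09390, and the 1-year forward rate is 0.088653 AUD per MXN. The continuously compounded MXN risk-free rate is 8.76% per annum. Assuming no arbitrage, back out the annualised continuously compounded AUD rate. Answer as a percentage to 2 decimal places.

3.01%

T = 1 year.
By CIP, F/S equals the AUD-to-MXN growth ratio: 0.088653/0.0939 = 0.9441214.
The MXN side grows by e^(0.0876×1) = 1.0915514.
That pins the AUD growth at 1.030557.
Take logs: ln 1.030557 / 1 = 0.030099, so 3.01%.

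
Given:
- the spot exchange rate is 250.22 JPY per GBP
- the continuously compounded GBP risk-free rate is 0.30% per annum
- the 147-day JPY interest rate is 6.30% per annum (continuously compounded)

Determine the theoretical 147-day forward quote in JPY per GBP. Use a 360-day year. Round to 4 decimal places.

T = 147/360 years.
JPY accumulates by e^(0.0630×147/360) = 1.026058744.
GBP growth factor: e^(0.0030×147/360) = 1.001225751.
CIP: F = S · (grow JPY)/(grow GBP) = 250.22 × 1.026058744/1.001225751 = 256.426104 JPY per GBP.

256.4261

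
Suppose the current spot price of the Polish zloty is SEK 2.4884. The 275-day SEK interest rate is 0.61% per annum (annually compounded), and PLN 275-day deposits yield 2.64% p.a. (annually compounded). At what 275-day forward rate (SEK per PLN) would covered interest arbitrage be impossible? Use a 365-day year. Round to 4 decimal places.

T = 275/365 years.
SEK growth factor: (1 + 0.0061)^(275/365) = 1.0045924.
Growth of 1 PLN over T: (1 + 0.0264)^(275/365) = 1.0198264.
So F = 2.4884 × 1.0045924 / 1.0198264 = 2.451229 (SEK/PLN).

2.4512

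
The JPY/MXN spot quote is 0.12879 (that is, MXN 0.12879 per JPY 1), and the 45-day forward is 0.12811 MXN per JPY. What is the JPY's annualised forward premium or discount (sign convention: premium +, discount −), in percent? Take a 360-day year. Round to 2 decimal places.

T = 45/360 years.
Period premium: (0.12811 − 0.12879)/0.12879 = -0.0052799.
Annualise by dividing by T: -0.0052799 / (45/360) = -0.042239 → -4.22%.

-4.22%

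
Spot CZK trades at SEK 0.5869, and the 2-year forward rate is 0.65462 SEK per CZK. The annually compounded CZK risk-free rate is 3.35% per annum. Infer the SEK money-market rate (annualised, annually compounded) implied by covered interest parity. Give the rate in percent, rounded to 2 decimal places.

9.15%

T = 2 years.
F/S = 0.65462/0.5869 = 1.1153859 = (growth of SEK) / (growth of CZK).
The CZK side grows by (1 + 0.0335)^2 = 1.0681223.
Hence g_SEK = 1.1913686.
r = 1.1913686^(1/2) − 1 = 0.091498 → 9.15%.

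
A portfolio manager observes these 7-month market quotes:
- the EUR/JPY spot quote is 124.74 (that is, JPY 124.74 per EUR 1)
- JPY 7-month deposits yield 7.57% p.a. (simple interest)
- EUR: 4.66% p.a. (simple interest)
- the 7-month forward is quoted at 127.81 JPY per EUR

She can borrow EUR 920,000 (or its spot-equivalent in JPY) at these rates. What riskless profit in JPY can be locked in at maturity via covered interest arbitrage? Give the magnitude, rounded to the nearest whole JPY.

T = 7/12 years.
Keep in EUR, deliver into the forward: 920,000·1.02718333333·127.81 = JPY 120,781,557.69.
Swap to JPY now, deposit: 920,000·124.74·1.04415833333 = JPY 119,828,445.66.
The quoted forward overvalues EUR, so borrow JPY, buy EUR at spot, deposit the EUR at 4.66%, and sell the proceeds forward at 127.81.
The gap between the two covered legs is JPY 953,112.

JPY 953,112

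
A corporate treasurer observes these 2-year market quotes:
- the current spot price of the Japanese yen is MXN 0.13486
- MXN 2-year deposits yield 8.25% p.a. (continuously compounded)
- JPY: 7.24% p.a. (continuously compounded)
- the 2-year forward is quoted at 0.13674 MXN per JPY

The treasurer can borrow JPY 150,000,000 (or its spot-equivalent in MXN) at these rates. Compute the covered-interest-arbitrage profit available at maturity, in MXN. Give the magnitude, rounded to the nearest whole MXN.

MXN 151,158

T = 2 years.
Route A — deposit JPY, sell forward: 150,000,000 × 1.1558083855 × 0.13674 = MXN 23,706,785.79.
Route B — convert at spot, deposit MXN: 150,000,000 × 0.13486 × 1.1793931187 = MXN 23,857,943.40.
The quoted forward undervalues JPY, so borrow JPY, convert to MXN at spot, deposit the MXN at 8.25%, and buy JPY forward at 0.13674 to cover the loan.
Arbitrage profit = |23,706,785.79 − 23,857,943.40| = MXN 151,158.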